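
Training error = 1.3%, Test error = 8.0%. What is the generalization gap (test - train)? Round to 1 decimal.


Generalization gap = test_error - train_error
= 8.0 - 1.3
= 6.7%
A moderate gap.

6.7


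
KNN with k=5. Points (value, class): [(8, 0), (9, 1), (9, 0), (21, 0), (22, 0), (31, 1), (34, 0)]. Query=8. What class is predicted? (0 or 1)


Distances from query 8:
Point 8 (class 0): distance = 0
Point 9 (class 0): distance = 1
Point 9 (class 1): distance = 1
Point 21 (class 0): distance = 13
Point 22 (class 0): distance = 14
K=5 nearest neighbors: classes = [0, 0, 1, 0, 0]
Votes for class 1: 1 / 5
Majority vote => class 0

0


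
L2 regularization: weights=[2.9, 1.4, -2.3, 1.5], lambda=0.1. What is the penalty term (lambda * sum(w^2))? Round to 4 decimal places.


Squaring each weight:
2.9^2 = 8.41
1.4^2 = 1.96
(-2.3)^2 = 5.29
1.5^2 = 2.25
Sum of squares = 17.91
Penalty = 0.1 * 17.91 = 1.7910

1.7910


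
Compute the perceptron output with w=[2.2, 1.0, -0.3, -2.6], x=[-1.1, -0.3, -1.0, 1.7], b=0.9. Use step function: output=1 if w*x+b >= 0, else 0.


z = w . x + b
= 2.2*-1.1 + 1.0*-0.3 + -0.3*-1.0 + -2.6*1.7 + 0.9
= -2.42 + -0.3 + 0.3 + -4.42 + 0.9
= -6.84 + 0.9
= -5.94
Since z = -5.94 < 0, output = 0

0


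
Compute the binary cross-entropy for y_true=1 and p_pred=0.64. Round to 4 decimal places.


For y=1: Loss = -log(p)
= -log(0.64)
= -(-0.4463)
= 0.4463

0.4463


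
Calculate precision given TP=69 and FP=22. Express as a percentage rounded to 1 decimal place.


Precision = TP / (TP + FP) * 100
= 69 / (69 + 22)
= 69 / 91
= 0.7582
= 75.8%

75.8


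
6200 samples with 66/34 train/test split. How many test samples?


Train samples = 6200 * 66% = 4092
Test samples = 6200 - 4092
= 2108

2108


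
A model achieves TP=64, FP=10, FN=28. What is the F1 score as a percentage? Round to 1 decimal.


Precision = TP / (TP + FP) = 64 / 74 = 0.8649
Recall = TP / (TP + FN) = 64 / 92 = 0.6957
F1 = 2 * P * R / (P + R)
= 2 * 0.8649 * 0.6957 / (0.8649 + 0.6957)
= 1.2033 / 1.5605
= 0.7711
As percentage: 77.1%

77.1


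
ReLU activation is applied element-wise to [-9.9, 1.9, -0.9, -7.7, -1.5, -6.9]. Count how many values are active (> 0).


ReLU(x) = max(0, x) for each element:
ReLU(-9.9) = 0
ReLU(1.9) = 1.9
ReLU(-0.9) = 0
ReLU(-7.7) = 0
ReLU(-1.5) = 0
ReLU(-6.9) = 0
Active neurons (>0): 1

1


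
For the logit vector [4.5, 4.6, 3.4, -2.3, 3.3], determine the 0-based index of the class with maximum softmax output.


Softmax is a monotonic transformation, so it preserves the argmax.
We need to find the index of the maximum logit.
Index 0: 4.5
Index 1: 4.6
Index 2: 3.4
Index 3: -2.3
Index 4: 3.3
Maximum logit = 4.6 at index 1

1


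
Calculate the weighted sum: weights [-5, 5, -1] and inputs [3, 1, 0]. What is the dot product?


Element-wise products:
-5 * 3 = -15
5 * 1 = 5
-1 * 0 = 0
Sum = -15 + 5 + 0
= -10

-10


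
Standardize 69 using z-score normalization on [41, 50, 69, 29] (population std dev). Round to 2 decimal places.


Mean = (41 + 50 + 69 + 29) / 4 = 47.25
Variance = sum((x_i - mean)^2) / n = 213.1875
Std = sqrt(213.1875) = 14.6009
Z = (x - mean) / std
= (69 - 47.25) / 14.6009
= 21.75 / 14.6009
= 1.49

1.49


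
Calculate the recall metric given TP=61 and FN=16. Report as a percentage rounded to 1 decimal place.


Recall = TP / (TP + FN) * 100
= 61 / (61 + 16)
= 61 / 77
= 0.7922
= 79.2%

79.2


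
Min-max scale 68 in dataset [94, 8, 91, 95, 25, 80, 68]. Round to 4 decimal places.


Min = 8, Max = 95
Range = 95 - 8 = 87
Scaled = (x - min) / (max - min)
= (68 - 8) / 87
= 60 / 87
= 0.6897

0.6897


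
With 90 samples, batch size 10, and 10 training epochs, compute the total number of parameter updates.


Iterations per epoch = 90 / 10 = 9
Total updates = iterations_per_epoch * epochs
= 9 * 10
= 90

90


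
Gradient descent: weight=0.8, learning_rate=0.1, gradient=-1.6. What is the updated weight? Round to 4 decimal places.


w_new = w_old - lr * gradient
= 0.8 - 0.1 * -1.6
= 0.8 - (-0.16)
= 0.9600

0.9600


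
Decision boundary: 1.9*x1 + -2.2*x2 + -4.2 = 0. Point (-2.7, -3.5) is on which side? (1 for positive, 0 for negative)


Compute 1.9 * -2.7 + -2.2 * -3.5 + -4.2
= -5.13 + 7.7 + -4.2
= -1.63
Since -1.63 < 0, the point is on the negative side.

0


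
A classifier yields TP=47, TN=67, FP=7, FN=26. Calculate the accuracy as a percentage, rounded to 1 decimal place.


Accuracy = (TP + TN) / (TP + TN + FP + FN) * 100
= (47 + 67) / (47 + 67 + 7 + 26)
= 114 / 147
= 0.7755
= 77.6%

77.6


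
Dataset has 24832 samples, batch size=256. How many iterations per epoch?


Iterations per epoch = dataset_size / batch_size
= 24832 / 256
= 97

97


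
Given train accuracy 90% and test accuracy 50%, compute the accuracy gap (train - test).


Gap = train_accuracy - test_accuracy
= 90 - 50
= 40%
This large gap strongly indicates overfitting.

40


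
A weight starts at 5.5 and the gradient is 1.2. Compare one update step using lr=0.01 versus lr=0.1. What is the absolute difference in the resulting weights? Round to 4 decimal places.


With lr=0.01: w_new = 5.5 - 0.01 * 1.2 = 5.488
With lr=0.1: w_new = 5.5 - 0.1 * 1.2 = 5.38
Absolute difference = |5.488 - 5.38|
= 0.1080

0.1080


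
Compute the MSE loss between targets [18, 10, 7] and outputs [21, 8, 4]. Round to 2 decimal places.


Differences: [-3, 2, 3]
Squared errors: [9, 4, 9]
Sum of squared errors = 22
MSE = 22 / 3 = 7.33

7.33


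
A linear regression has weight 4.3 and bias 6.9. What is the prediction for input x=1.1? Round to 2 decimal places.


y = 4.3 * 1.1 + (6.9)
= 4.73 + (6.9)
= 11.63

11.63


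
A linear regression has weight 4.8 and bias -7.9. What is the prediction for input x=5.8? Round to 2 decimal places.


y = 4.8 * 5.8 + (-7.9)
= 27.84 + (-7.9)
= 19.94

19.94


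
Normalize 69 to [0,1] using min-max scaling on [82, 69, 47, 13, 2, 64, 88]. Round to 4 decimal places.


Min = 2, Max = 88
Range = 88 - 2 = 86
Scaled = (x - min) / (max - min)
= (69 - 2) / 86
= 67 / 86
= 0.7791

0.7791


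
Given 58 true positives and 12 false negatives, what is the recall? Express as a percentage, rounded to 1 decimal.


Recall = TP / (TP + FN) * 100
= 58 / (58 + 12)
= 58 / 70
= 0.8286
= 82.9%

82.9


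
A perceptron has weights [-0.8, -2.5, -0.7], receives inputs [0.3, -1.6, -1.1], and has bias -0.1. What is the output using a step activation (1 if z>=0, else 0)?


z = w . x + b
= -0.8*0.3 + -2.5*-1.6 + -0.7*-1.1 + -0.1
= -0.24 + 4.0 + 0.77 + -0.1
= 4.53 + -0.1
= 4.43
Since z = 4.43 >= 0, output = 1

1


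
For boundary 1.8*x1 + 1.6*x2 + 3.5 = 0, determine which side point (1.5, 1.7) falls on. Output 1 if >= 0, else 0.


Compute 1.8 * 1.5 + 1.6 * 1.7 + 3.5
= 2.7 + 2.72 + 3.5
= 8.92
Since 8.92 >= 0, the point is on the positive side.

1


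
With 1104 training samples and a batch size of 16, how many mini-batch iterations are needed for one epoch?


Iterations per epoch = dataset_size / batch_size
= 1104 / 16
= 69

69


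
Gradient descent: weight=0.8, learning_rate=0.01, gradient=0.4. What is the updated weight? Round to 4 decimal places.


w_new = w_old - lr * gradient
= 0.8 - 0.01 * 0.4
= 0.8 - (0.004)
= 0.7960

0.7960


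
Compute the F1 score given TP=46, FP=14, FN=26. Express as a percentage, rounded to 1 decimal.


Precision = TP / (TP + FP) = 46 / 60 = 0.7667
Recall = TP / (TP + FN) = 46 / 72 = 0.6389
F1 = 2 * P * R / (P + R)
= 2 * 0.7667 * 0.6389 / (0.7667 + 0.6389)
= 0.9796 / 1.4056
= 0.697
As percentage: 69.7%

69.7


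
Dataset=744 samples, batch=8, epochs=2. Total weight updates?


Iterations per epoch = 744 / 8 = 93
Total updates = iterations_per_epoch * epochs
= 93 * 2
= 186

186


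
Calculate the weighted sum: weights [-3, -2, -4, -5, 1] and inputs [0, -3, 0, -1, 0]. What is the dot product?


Element-wise products:
-3 * 0 = 0
-2 * -3 = 6
-4 * 0 = 0
-5 * -1 = 5
1 * 0 = 0
Sum = 0 + 6 + 0 + 5 + 0
= 11

11


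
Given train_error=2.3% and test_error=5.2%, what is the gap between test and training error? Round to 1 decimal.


Generalization gap = test_error - train_error
= 5.2 - 2.3
= 2.9%
A moderate gap.

2.9


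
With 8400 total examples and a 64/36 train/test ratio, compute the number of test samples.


Train samples = 8400 * 64% = 5376
Test samples = 8400 - 5376
= 3024

3024


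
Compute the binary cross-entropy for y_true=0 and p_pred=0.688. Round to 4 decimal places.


For y=0: Loss = -log(1-p)
= -log(1 - 0.688)
= -log(0.312)
= -(-1.1648)
= 1.1648

1.1648


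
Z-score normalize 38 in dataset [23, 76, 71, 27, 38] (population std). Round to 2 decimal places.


Mean = (23 + 76 + 71 + 27 + 38) / 5 = 47.0
Variance = sum((x_i - mean)^2) / n = 494.8
Std = sqrt(494.8) = 22.2441
Z = (x - mean) / std
= (38 - 47.0) / 22.2441
= -9.0 / 22.2441
= -0.40

-0.40


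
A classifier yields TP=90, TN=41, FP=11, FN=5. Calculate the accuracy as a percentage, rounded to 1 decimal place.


Accuracy = (TP + TN) / (TP + TN + FP + FN) * 100
= (90 + 41) / (90 + 41 + 11 + 5)
= 131 / 147
= 0.8912
= 89.1%

89.1


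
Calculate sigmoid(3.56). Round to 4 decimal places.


sigmoid(z) = 1 / (1 + exp(-z))
exp(-(3.56)) = exp(-3.56) = 0.0284
1 + 0.0284 = 1.0284
1 / 1.0284 = 0.9723

0.9723


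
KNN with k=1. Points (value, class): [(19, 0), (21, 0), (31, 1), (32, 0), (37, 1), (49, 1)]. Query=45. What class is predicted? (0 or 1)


Distances from query 45:
Point 49 (class 1): distance = 4
K=1 nearest neighbors: classes = [1]
Votes for class 1: 1 / 1
Majority vote => class 1

1


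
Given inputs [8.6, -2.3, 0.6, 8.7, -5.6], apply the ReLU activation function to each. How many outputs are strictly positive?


ReLU(x) = max(0, x) for each element:
ReLU(8.6) = 8.6
ReLU(-2.3) = 0
ReLU(0.6) = 0.6
ReLU(8.7) = 8.7
ReLU(-5.6) = 0
Active neurons (>0): 3

3


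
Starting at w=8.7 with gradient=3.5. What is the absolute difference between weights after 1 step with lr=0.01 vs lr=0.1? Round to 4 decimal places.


With lr=0.01: w_new = 8.7 - 0.01 * 3.5 = 8.665
With lr=0.1: w_new = 8.7 - 0.1 * 3.5 = 8.35
Absolute difference = |8.665 - 8.35|
= 0.3150

0.3150


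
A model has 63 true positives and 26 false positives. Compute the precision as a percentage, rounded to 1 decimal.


Precision = TP / (TP + FP) * 100
= 63 / (63 + 26)
= 63 / 89
= 0.7079
= 70.8%

70.8


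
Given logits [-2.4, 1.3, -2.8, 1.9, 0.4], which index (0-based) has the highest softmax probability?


Softmax is a monotonic transformation, so it preserves the argmax.
We need to find the index of the maximum logit.
Index 0: -2.4
Index 1: 1.3
Index 2: -2.8
Index 3: 1.9
Index 4: 0.4
Maximum logit = 1.9 at index 3

3


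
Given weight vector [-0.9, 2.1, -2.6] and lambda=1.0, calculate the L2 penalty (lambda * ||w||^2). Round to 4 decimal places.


Squaring each weight:
(-0.9)^2 = 0.81
2.1^2 = 4.41
(-2.6)^2 = 6.76
Sum of squares = 11.98
Penalty = 1.0 * 11.98 = 11.9800

11.9800


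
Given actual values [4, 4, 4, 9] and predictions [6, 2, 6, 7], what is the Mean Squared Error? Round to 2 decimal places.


Differences: [-2, 2, -2, 2]
Squared errors: [4, 4, 4, 4]
Sum of squared errors = 16
MSE = 16 / 4 = 4.00

4.00


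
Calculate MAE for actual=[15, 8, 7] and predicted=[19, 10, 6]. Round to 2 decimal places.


Absolute errors: [4, 2, 1]
Sum of absolute errors = 7
MAE = 7 / 3 = 2.33

2.33


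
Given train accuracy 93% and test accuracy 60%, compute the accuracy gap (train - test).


Gap = train_accuracy - test_accuracy
= 93 - 60
= 33%
This large gap strongly indicates overfitting.

33


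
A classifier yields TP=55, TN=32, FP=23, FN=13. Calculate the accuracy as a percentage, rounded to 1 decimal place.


Accuracy = (TP + TN) / (TP + TN + FP + FN) * 100
= (55 + 32) / (55 + 32 + 23 + 13)
= 87 / 123
= 0.7073
= 70.7%

70.7


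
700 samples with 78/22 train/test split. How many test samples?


Train samples = 700 * 78% = 546
Test samples = 700 - 546
= 154

154


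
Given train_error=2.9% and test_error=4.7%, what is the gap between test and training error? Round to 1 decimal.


Generalization gap = test_error - train_error
= 4.7 - 2.9
= 1.8%
A small gap suggests good generalization.

1.8


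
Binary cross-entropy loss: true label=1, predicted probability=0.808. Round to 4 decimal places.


For y=1: Loss = -log(p)
= -log(0.808)
= -(-0.2132)
= 0.2132

0.2132


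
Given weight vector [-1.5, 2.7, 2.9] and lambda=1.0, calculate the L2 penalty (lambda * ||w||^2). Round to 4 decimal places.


Squaring each weight:
(-1.5)^2 = 2.25
2.7^2 = 7.29
2.9^2 = 8.41
Sum of squares = 17.95
Penalty = 1.0 * 17.95 = 17.9500

17.9500


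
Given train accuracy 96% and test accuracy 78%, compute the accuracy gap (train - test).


Gap = train_accuracy - test_accuracy
= 96 - 78
= 18%
This gap suggests the model is overfitting.

18


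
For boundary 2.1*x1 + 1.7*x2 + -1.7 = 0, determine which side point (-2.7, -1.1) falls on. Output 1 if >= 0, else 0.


Compute 2.1 * -2.7 + 1.7 * -1.1 + -1.7
= -5.67 + -1.87 + -1.7
= -9.24
Since -9.24 < 0, the point is on the negative side.

0


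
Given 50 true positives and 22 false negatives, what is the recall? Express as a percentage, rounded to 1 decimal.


Recall = TP / (TP + FN) * 100
= 50 / (50 + 22)
= 50 / 72
= 0.6944
= 69.4%

69.4


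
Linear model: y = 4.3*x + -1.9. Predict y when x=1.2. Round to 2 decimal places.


y = 4.3 * 1.2 + (-1.9)
= 5.16 + (-1.9)
= 3.26

3.26


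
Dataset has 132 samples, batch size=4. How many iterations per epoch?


Iterations per epoch = dataset_size / batch_size
= 132 / 4
= 33

33


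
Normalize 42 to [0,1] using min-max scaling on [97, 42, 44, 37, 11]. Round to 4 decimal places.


Min = 11, Max = 97
Range = 97 - 11 = 86
Scaled = (x - min) / (max - min)
= (42 - 11) / 86
= 31 / 86
= 0.3605

0.3605


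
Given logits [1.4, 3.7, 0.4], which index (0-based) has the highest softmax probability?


Softmax is a monotonic transformation, so it preserves the argmax.
We need to find the index of the maximum logit.
Index 0: 1.4
Index 1: 3.7
Index 2: 0.4
Maximum logit = 3.7 at index 1

1


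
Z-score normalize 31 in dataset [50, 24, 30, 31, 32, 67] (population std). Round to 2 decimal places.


Mean = (50 + 24 + 30 + 31 + 32 + 67) / 6 = 39.0
Variance = sum((x_i - mean)^2) / n = 220.6667
Std = sqrt(220.6667) = 14.8549
Z = (x - mean) / std
= (31 - 39.0) / 14.8549
= -8.0 / 14.8549
= -0.54

-0.54


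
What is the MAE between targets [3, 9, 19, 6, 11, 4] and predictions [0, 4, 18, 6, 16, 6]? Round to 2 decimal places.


Absolute errors: [3, 5, 1, 0, 5, 2]
Sum of absolute errors = 16
MAE = 16 / 6 = 2.67

2.67


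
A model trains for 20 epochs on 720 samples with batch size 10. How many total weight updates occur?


Iterations per epoch = 720 / 10 = 72
Total updates = iterations_per_epoch * epochs
= 72 * 20
= 1440

1440


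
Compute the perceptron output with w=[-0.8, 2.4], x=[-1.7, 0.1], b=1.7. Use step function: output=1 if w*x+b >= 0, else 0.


z = w . x + b
= -0.8*-1.7 + 2.4*0.1 + 1.7
= 1.36 + 0.24 + 1.7
= 1.6 + 1.7
= 3.3
Since z = 3.3 >= 0, output = 1

1


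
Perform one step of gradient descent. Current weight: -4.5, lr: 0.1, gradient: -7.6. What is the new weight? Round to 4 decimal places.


w_new = w_old - lr * gradient
= -4.5 - 0.1 * -7.6
= -4.5 - (-0.76)
= -3.7400

-3.7400


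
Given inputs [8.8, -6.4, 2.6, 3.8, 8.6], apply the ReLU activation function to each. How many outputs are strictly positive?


ReLU(x) = max(0, x) for each element:
ReLU(8.8) = 8.8
ReLU(-6.4) = 0
ReLU(2.6) = 2.6
ReLU(3.8) = 3.8
ReLU(8.6) = 8.6
Active neurons (>0): 4

4


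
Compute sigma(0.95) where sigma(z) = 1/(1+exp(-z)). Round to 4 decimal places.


sigmoid(z) = 1 / (1 + exp(-z))
exp(-(0.95)) = exp(-0.95) = 0.3867
1 + 0.3867 = 1.3867
1 / 1.3867 = 0.7211

0.7211


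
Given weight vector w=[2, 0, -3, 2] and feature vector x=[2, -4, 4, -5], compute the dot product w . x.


Element-wise products:
2 * 2 = 4
0 * -4 = 0
-3 * 4 = -12
2 * -5 = -10
Sum = 4 + 0 + -12 + -10
= -18

-18


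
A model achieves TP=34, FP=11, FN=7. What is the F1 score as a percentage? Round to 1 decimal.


Precision = TP / (TP + FP) = 34 / 45 = 0.7556
Recall = TP / (TP + FN) = 34 / 41 = 0.8293
F1 = 2 * P * R / (P + R)
= 2 * 0.7556 * 0.8293 / (0.7556 + 0.8293)
= 1.2531 / 1.5848
= 0.7907
As percentage: 79.1%

79.1


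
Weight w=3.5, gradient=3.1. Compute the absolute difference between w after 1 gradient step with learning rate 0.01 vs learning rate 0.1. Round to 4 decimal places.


With lr=0.01: w_new = 3.5 - 0.01 * 3.1 = 3.469
With lr=0.1: w_new = 3.5 - 0.1 * 3.1 = 3.19
Absolute difference = |3.469 - 3.19|
= 0.2790

0.2790


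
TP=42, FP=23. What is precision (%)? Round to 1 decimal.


Precision = TP / (TP + FP) * 100
= 42 / (42 + 23)
= 42 / 65
= 0.6462
= 64.6%

64.6


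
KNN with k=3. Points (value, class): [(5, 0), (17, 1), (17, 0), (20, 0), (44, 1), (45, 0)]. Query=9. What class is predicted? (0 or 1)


Distances from query 9:
Point 5 (class 0): distance = 4
Point 17 (class 0): distance = 8
Point 17 (class 1): distance = 8
K=3 nearest neighbors: classes = [0, 0, 1]
Votes for class 1: 1 / 3
Majority vote => class 0

0


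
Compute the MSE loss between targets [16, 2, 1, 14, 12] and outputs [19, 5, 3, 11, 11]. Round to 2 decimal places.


Differences: [-3, -3, -2, 3, 1]
Squared errors: [9, 9, 4, 9, 1]
Sum of squared errors = 32
MSE = 32 / 5 = 6.40

6.40


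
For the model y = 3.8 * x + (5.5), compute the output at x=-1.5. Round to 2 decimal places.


y = 3.8 * -1.5 + (5.5)
= -5.7 + (5.5)
= -0.20

-0.20


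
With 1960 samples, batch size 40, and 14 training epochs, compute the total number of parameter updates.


Iterations per epoch = 1960 / 40 = 49
Total updates = iterations_per_epoch * epochs
= 49 * 14
= 686

686


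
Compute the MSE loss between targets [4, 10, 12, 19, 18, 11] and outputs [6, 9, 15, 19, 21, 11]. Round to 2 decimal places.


Differences: [-2, 1, -3, 0, -3, 0]
Squared errors: [4, 1, 9, 0, 9, 0]
Sum of squared errors = 23
MSE = 23 / 6 = 3.83

3.83


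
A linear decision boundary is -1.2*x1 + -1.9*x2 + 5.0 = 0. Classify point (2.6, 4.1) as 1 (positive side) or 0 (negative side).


Compute -1.2 * 2.6 + -1.9 * 4.1 + 5.0
= -3.12 + -7.79 + 5.0
= -5.91
Since -5.91 < 0, the point is on the negative side.

0


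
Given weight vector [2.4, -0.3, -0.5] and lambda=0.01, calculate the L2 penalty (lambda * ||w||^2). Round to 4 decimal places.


Squaring each weight:
2.4^2 = 5.76
(-0.3)^2 = 0.09
(-0.5)^2 = 0.25
Sum of squares = 6.1
Penalty = 0.01 * 6.1 = 0.0610

0.0610


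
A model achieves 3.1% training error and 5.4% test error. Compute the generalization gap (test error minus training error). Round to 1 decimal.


Generalization gap = test_error - train_error
= 5.4 - 3.1
= 2.3%
A moderate gap.

2.3


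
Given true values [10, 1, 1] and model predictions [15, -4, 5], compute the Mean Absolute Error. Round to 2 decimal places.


Absolute errors: [5, 5, 4]
Sum of absolute errors = 14
MAE = 14 / 3 = 4.67

4.67


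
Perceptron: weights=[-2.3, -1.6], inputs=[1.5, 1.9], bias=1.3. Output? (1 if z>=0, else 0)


z = w . x + b
= -2.3*1.5 + -1.6*1.9 + 1.3
= -3.45 + -3.04 + 1.3
= -6.49 + 1.3
= -5.19
Since z = -5.19 < 0, output = 0

0


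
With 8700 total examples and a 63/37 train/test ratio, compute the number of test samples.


Train samples = 8700 * 63% = 5481
Test samples = 8700 - 5481
= 3219

3219


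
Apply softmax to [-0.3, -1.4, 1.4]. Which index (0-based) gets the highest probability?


Softmax is a monotonic transformation, so it preserves the argmax.
We need to find the index of the maximum logit.
Index 0: -0.3
Index 1: -1.4
Index 2: 1.4
Maximum logit = 1.4 at index 2

2


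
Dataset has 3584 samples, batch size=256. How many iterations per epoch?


Iterations per epoch = dataset_size / batch_size
= 3584 / 256
= 14

14


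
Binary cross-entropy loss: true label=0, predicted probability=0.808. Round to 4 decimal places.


For y=0: Loss = -log(1-p)
= -log(1 - 0.808)
= -log(0.192)
= -(-1.6503)
= 1.6503

1.6503


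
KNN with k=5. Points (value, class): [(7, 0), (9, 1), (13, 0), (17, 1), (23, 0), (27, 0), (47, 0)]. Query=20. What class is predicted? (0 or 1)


Distances from query 20:
Point 23 (class 0): distance = 3
Point 17 (class 1): distance = 3
Point 13 (class 0): distance = 7
Point 27 (class 0): distance = 7
Point 9 (class 1): distance = 11
K=5 nearest neighbors: classes = [0, 1, 0, 0, 1]
Votes for class 1: 2 / 5
Majority vote => class 0

0


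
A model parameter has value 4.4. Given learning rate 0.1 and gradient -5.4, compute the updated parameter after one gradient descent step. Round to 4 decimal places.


w_new = w_old - lr * gradient
= 4.4 - 0.1 * -5.4
= 4.4 - (-0.54)
= 4.9400

4.9400


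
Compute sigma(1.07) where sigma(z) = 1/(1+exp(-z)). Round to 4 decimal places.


sigmoid(z) = 1 / (1 + exp(-z))
exp(-(1.07)) = exp(-1.07) = 0.343
1 + 0.343 = 1.343
1 / 1.343 = 0.7446

0.7446


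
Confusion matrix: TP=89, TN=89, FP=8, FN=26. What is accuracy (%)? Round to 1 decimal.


Accuracy = (TP + TN) / (TP + TN + FP + FN) * 100
= (89 + 89) / (89 + 89 + 8 + 26)
= 178 / 212
= 0.8396
= 84.0%

84.0


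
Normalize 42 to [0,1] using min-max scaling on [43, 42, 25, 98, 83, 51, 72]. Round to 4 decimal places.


Min = 25, Max = 98
Range = 98 - 25 = 73
Scaled = (x - min) / (max - min)
= (42 - 25) / 73
= 17 / 73
= 0.2329

0.2329


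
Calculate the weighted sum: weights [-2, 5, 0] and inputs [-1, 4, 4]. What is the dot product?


Element-wise products:
-2 * -1 = 2
5 * 4 = 20
0 * 4 = 0
Sum = 2 + 20 + 0
= 22

22


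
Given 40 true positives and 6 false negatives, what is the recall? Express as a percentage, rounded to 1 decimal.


Recall = TP / (TP + FN) * 100
= 40 / (40 + 6)
= 40 / 46
= 0.8696
= 87.0%

87.0


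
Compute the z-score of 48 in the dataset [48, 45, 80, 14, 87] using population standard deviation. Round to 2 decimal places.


Mean = (48 + 45 + 80 + 14 + 87) / 5 = 54.8
Variance = sum((x_i - mean)^2) / n = 695.76
Std = sqrt(695.76) = 26.3773
Z = (x - mean) / std
= (48 - 54.8) / 26.3773
= -6.8 / 26.3773
= -0.26

-0.26


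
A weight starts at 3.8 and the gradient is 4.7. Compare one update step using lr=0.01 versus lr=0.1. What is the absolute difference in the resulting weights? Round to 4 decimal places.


With lr=0.01: w_new = 3.8 - 0.01 * 4.7 = 3.753
With lr=0.1: w_new = 3.8 - 0.1 * 4.7 = 3.33
Absolute difference = |3.753 - 3.33|
= 0.4230

0.4230


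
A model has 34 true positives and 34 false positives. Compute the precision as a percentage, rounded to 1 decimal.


Precision = TP / (TP + FP) * 100
= 34 / (34 + 34)
= 34 / 68
= 0.5
= 50.0%

50.0


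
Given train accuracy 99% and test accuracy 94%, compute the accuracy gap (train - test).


Gap = train_accuracy - test_accuracy
= 99 - 94
= 5%
This moderate gap may indicate mild overfitting.

5


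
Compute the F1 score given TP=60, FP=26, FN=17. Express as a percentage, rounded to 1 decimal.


Precision = TP / (TP + FP) = 60 / 86 = 0.6977
Recall = TP / (TP + FN) = 60 / 77 = 0.7792
F1 = 2 * P * R / (P + R)
= 2 * 0.6977 * 0.7792 / (0.6977 + 0.7792)
= 1.0873 / 1.4769
= 0.7362
As percentage: 73.6%

73.6


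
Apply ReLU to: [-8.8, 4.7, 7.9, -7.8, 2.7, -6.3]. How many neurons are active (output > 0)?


ReLU(x) = max(0, x) for each element:
ReLU(-8.8) = 0
ReLU(4.7) = 4.7
ReLU(7.9) = 7.9
ReLU(-7.8) = 0
ReLU(2.7) = 2.7
ReLU(-6.3) = 0
Active neurons (>0): 3

3


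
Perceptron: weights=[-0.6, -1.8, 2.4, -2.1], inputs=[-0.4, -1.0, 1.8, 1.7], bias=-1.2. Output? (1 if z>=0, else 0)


z = w . x + b
= -0.6*-0.4 + -1.8*-1.0 + 2.4*1.8 + -2.1*1.7 + -1.2
= 0.24 + 1.8 + 4.32 + -3.57 + -1.2
= 2.79 + -1.2
= 1.59
Since z = 1.59 >= 0, output = 1

1


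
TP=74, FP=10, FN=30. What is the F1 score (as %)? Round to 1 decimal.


Precision = TP / (TP + FP) = 74 / 84 = 0.881
Recall = TP / (TP + FN) = 74 / 104 = 0.7115
F1 = 2 * P * R / (P + R)
= 2 * 0.881 * 0.7115 / (0.881 + 0.7115)
= 1.2537 / 1.5925
= 0.7872
As percentage: 78.7%

78.7


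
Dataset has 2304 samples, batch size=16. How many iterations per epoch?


Iterations per epoch = dataset_size / batch_size
= 2304 / 16
= 144

144


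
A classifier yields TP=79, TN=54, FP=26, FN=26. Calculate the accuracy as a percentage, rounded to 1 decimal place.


Accuracy = (TP + TN) / (TP + TN + FP + FN) * 100
= (79 + 54) / (79 + 54 + 26 + 26)
= 133 / 185
= 0.7189
= 71.9%

71.9


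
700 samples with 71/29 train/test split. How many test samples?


Train samples = 700 * 71% = 497
Test samples = 700 - 497
= 203

203


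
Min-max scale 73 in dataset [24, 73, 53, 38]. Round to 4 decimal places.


Min = 24, Max = 73
Range = 73 - 24 = 49
Scaled = (x - min) / (max - min)
= (73 - 24) / 49
= 49 / 49
= 1.0000

1.0000


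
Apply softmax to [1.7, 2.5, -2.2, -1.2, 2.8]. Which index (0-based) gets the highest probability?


Softmax is a monotonic transformation, so it preserves the argmax.
We need to find the index of the maximum logit.
Index 0: 1.7
Index 1: 2.5
Index 2: -2.2
Index 3: -1.2
Index 4: 2.8
Maximum logit = 2.8 at index 4

4


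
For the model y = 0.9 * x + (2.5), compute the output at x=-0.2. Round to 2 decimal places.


y = 0.9 * -0.2 + (2.5)
= -0.18 + (2.5)
= 2.32

2.32


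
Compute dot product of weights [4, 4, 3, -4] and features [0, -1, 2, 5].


Element-wise products:
4 * 0 = 0
4 * -1 = -4
3 * 2 = 6
-4 * 5 = -20
Sum = 0 + -4 + 6 + -20
= -18

-18


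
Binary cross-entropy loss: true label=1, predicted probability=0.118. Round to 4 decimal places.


For y=1: Loss = -log(p)
= -log(0.118)
= -(-2.1371)
= 2.1371

2.1371


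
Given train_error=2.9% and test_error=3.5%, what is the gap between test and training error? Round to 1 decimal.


Generalization gap = test_error - train_error
= 3.5 - 2.9
= 0.6%
A small gap suggests good generalization.

0.6


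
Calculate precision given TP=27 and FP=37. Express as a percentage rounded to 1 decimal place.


Precision = TP / (TP + FP) * 100
= 27 / (27 + 37)
= 27 / 64
= 0.4219
= 42.2%

42.2


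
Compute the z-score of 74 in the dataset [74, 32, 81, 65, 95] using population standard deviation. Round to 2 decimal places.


Mean = (74 + 32 + 81 + 65 + 95) / 5 = 69.4
Variance = sum((x_i - mean)^2) / n = 445.84
Std = sqrt(445.84) = 21.1149
Z = (x - mean) / std
= (74 - 69.4) / 21.1149
= 4.6 / 21.1149
= 0.22

0.22


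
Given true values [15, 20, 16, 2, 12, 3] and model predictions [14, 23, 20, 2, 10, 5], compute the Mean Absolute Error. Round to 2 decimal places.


Absolute errors: [1, 3, 4, 0, 2, 2]
Sum of absolute errors = 12
MAE = 12 / 6 = 2.00

2.00


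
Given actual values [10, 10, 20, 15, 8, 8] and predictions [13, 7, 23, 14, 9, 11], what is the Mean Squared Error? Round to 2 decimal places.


Differences: [-3, 3, -3, 1, -1, -3]
Squared errors: [9, 9, 9, 1, 1, 9]
Sum of squared errors = 38
MSE = 38 / 6 = 6.33

6.33


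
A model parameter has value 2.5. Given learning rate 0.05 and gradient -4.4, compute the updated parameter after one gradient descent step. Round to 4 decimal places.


w_new = w_old - lr * gradient
= 2.5 - 0.05 * -4.4
= 2.5 - (-0.22)
= 2.7200

2.7200


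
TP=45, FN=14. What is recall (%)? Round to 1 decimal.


Recall = TP / (TP + FN) * 100
= 45 / (45 + 14)
= 45 / 59
= 0.7627
= 76.3%

76.3


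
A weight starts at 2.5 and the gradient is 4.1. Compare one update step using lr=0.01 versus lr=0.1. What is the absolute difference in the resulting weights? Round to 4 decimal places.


With lr=0.01: w_new = 2.5 - 0.01 * 4.1 = 2.459
With lr=0.1: w_new = 2.5 - 0.1 * 4.1 = 2.09
Absolute difference = |2.459 - 2.09|
= 0.3690

0.3690


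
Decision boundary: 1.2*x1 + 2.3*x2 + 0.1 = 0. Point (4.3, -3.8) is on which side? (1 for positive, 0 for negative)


Compute 1.2 * 4.3 + 2.3 * -3.8 + 0.1
= 5.16 + -8.74 + 0.1
= -3.48
Since -3.48 < 0, the point is on the negative side.

0


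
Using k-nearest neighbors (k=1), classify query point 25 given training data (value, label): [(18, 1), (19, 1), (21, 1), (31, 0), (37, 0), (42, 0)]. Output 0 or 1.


Distances from query 25:
Point 21 (class 1): distance = 4
K=1 nearest neighbors: classes = [1]
Votes for class 1: 1 / 1
Majority vote => class 1

1


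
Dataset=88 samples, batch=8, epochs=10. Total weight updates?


Iterations per epoch = 88 / 8 = 11
Total updates = iterations_per_epoch * epochs
= 11 * 10
= 110

110


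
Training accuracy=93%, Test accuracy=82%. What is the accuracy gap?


Gap = train_accuracy - test_accuracy
= 93 - 82
= 11%
This gap suggests the model is overfitting.

11


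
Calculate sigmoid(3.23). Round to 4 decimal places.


sigmoid(z) = 1 / (1 + exp(-z))
exp(-(3.23)) = exp(-3.23) = 0.0396
1 + 0.0396 = 1.0396
1 / 1.0396 = 0.9619

0.9619


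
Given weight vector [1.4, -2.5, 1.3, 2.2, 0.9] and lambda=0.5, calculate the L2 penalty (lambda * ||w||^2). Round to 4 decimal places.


Squaring each weight:
1.4^2 = 1.96
(-2.5)^2 = 6.25
1.3^2 = 1.69
2.2^2 = 4.84
0.9^2 = 0.81
Sum of squares = 15.55
Penalty = 0.5 * 15.55 = 7.7750

7.7750


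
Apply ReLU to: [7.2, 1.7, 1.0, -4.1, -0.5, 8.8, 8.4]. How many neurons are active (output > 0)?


ReLU(x) = max(0, x) for each element:
ReLU(7.2) = 7.2
ReLU(1.7) = 1.7
ReLU(1.0) = 1.0
ReLU(-4.1) = 0
ReLU(-0.5) = 0
ReLU(8.8) = 8.8
ReLU(8.4) = 8.4
Active neurons (>0): 5

5


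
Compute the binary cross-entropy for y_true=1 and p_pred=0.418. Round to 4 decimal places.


For y=1: Loss = -log(p)
= -log(0.418)
= -(-0.8723)
= 0.8723

0.8723


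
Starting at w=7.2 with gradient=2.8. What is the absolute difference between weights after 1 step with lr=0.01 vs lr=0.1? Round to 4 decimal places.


With lr=0.01: w_new = 7.2 - 0.01 * 2.8 = 7.172
With lr=0.1: w_new = 7.2 - 0.1 * 2.8 = 6.92
Absolute difference = |7.172 - 6.92|
= 0.2520

0.2520


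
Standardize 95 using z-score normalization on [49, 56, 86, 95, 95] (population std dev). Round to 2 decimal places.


Mean = (49 + 56 + 86 + 95 + 95) / 5 = 76.2
Variance = sum((x_i - mean)^2) / n = 390.16
Std = sqrt(390.16) = 19.7525
Z = (x - mean) / std
= (95 - 76.2) / 19.7525
= 18.8 / 19.7525
= 0.95

0.95


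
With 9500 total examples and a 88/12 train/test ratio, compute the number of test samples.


Train samples = 9500 * 88% = 8360
Test samples = 9500 - 8360
= 1140

1140


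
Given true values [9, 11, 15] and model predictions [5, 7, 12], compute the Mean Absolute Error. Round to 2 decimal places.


Absolute errors: [4, 4, 3]
Sum of absolute errors = 11
MAE = 11 / 3 = 3.67

3.67


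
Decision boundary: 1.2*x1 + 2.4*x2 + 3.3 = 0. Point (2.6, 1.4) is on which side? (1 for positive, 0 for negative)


Compute 1.2 * 2.6 + 2.4 * 1.4 + 3.3
= 3.12 + 3.36 + 3.3
= 9.78
Since 9.78 >= 0, the point is on the positive side.

1


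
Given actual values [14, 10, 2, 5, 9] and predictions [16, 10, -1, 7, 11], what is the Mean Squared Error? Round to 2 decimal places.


Differences: [-2, 0, 3, -2, -2]
Squared errors: [4, 0, 9, 4, 4]
Sum of squared errors = 21
MSE = 21 / 5 = 4.20

4.20


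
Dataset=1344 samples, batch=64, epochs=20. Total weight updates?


Iterations per epoch = 1344 / 64 = 21
Total updates = iterations_per_epoch * epochs
= 21 * 20
= 420

420


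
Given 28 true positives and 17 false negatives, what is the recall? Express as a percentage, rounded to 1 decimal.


Recall = TP / (TP + FN) * 100
= 28 / (28 + 17)
= 28 / 45
= 0.6222
= 62.2%

62.2


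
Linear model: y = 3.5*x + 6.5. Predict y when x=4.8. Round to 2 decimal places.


y = 3.5 * 4.8 + (6.5)
= 16.8 + (6.5)
= 23.30

23.30


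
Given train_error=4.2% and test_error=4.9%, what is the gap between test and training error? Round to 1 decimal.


Generalization gap = test_error - train_error
= 4.9 - 4.2
= 0.7%
A small gap suggests good generalization.

0.7


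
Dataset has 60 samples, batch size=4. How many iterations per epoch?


Iterations per epoch = dataset_size / batch_size
= 60 / 4
= 15

15


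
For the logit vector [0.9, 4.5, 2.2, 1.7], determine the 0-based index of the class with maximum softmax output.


Softmax is a monotonic transformation, so it preserves the argmax.
We need to find the index of the maximum logit.
Index 0: 0.9
Index 1: 4.5
Index 2: 2.2
Index 3: 1.7
Maximum logit = 4.5 at index 1

1


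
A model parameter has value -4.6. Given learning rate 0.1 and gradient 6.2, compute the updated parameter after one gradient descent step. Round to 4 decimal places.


w_new = w_old - lr * gradient
= -4.6 - 0.1 * 6.2
= -4.6 - (0.62)
= -5.2200

-5.2200


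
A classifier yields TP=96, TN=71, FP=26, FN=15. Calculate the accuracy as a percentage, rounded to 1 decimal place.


Accuracy = (TP + TN) / (TP + TN + FP + FN) * 100
= (96 + 71) / (96 + 71 + 26 + 15)
= 167 / 208
= 0.8029
= 80.3%

80.3


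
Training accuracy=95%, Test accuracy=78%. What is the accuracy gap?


Gap = train_accuracy - test_accuracy
= 95 - 78
= 17%
This gap suggests the model is overfitting.

17


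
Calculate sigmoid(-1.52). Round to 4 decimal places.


sigmoid(z) = 1 / (1 + exp(-z))
exp(-(-1.52)) = exp(1.52) = 4.5722
1 + 4.5722 = 5.5722
1 / 5.5722 = 0.1795

0.1795


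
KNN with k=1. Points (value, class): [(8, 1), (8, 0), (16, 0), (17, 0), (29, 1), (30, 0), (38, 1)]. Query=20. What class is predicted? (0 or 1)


Distances from query 20:
Point 17 (class 0): distance = 3
K=1 nearest neighbors: classes = [0]
Votes for class 1: 0 / 1
Majority vote => class 0

0


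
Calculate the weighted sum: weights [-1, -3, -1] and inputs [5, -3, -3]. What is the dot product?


Element-wise products:
-1 * 5 = -5
-3 * -3 = 9
-1 * -3 = 3
Sum = -5 + 9 + 3
= 7

7


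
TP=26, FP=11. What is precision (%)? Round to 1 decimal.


Precision = TP / (TP + FP) * 100
= 26 / (26 + 11)
= 26 / 37
= 0.7027
= 70.3%

70.3


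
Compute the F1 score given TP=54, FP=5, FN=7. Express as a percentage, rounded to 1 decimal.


Precision = TP / (TP + FP) = 54 / 59 = 0.9153
Recall = TP / (TP + FN) = 54 / 61 = 0.8852
F1 = 2 * P * R / (P + R)
= 2 * 0.9153 * 0.8852 / (0.9153 + 0.8852)
= 1.6205 / 1.8005
= 0.9
As percentage: 90.0%

90.0


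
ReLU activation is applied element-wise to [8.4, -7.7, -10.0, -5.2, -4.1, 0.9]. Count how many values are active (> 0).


ReLU(x) = max(0, x) for each element:
ReLU(8.4) = 8.4
ReLU(-7.7) = 0
ReLU(-10.0) = 0
ReLU(-5.2) = 0
ReLU(-4.1) = 0
ReLU(0.9) = 0.9
Active neurons (>0): 2

2


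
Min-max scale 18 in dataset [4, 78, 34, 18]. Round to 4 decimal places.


Min = 4, Max = 78
Range = 78 - 4 = 74
Scaled = (x - min) / (max - min)
= (18 - 4) / 74
= 14 / 74
= 0.1892

0.1892


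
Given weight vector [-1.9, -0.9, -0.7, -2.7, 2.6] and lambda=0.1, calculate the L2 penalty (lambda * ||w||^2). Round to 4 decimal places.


Squaring each weight:
(-1.9)^2 = 3.61
(-0.9)^2 = 0.81
(-0.7)^2 = 0.49
(-2.7)^2 = 7.29
2.6^2 = 6.76
Sum of squares = 18.96
Penalty = 0.1 * 18.96 = 1.8960

1.8960


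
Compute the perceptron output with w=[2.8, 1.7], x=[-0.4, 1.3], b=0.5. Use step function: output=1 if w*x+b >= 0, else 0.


z = w . x + b
= 2.8*-0.4 + 1.7*1.3 + 0.5
= -1.12 + 2.21 + 0.5
= 1.09 + 0.5
= 1.59
Since z = 1.59 >= 0, output = 1

1


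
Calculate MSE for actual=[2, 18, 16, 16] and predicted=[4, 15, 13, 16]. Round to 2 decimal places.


Differences: [-2, 3, 3, 0]
Squared errors: [4, 9, 9, 0]
Sum of squared errors = 22
MSE = 22 / 4 = 5.50

5.50


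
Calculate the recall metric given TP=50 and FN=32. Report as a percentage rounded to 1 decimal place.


Recall = TP / (TP + FN) * 100
= 50 / (50 + 32)
= 50 / 82
= 0.6098
= 61.0%

61.0


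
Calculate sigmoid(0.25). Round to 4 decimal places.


sigmoid(z) = 1 / (1 + exp(-z))
exp(-(0.25)) = exp(-0.25) = 0.7788
1 + 0.7788 = 1.7788
1 / 1.7788 = 0.5622

0.5622


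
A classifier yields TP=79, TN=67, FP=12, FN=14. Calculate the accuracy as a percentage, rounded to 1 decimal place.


Accuracy = (TP + TN) / (TP + TN + FP + FN) * 100
= (79 + 67) / (79 + 67 + 12 + 14)
= 146 / 172
= 0.8488
= 84.9%

84.9


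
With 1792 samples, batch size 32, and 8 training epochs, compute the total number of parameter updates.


Iterations per epoch = 1792 / 32 = 56
Total updates = iterations_per_epoch * epochs
= 56 * 8
= 448

448


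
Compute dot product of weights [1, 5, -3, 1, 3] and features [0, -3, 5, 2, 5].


Element-wise products:
1 * 0 = 0
5 * -3 = -15
-3 * 5 = -15
1 * 2 = 2
3 * 5 = 15
Sum = 0 + -15 + -15 + 2 + 15
= -13

-13


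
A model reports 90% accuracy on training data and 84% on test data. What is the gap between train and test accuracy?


Gap = train_accuracy - test_accuracy
= 90 - 84
= 6%
This moderate gap may indicate mild overfitting.

6


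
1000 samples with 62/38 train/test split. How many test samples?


Train samples = 1000 * 62% = 620
Test samples = 1000 - 620
= 380

380


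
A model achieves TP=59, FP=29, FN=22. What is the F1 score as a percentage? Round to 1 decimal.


Precision = TP / (TP + FP) = 59 / 88 = 0.6705
Recall = TP / (TP + FN) = 59 / 81 = 0.7284
F1 = 2 * P * R / (P + R)
= 2 * 0.6705 * 0.7284 / (0.6705 + 0.7284)
= 0.9767 / 1.3988
= 0.6982
As percentage: 69.8%

69.8


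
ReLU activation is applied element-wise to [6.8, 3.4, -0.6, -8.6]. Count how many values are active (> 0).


ReLU(x) = max(0, x) for each element:
ReLU(6.8) = 6.8
ReLU(3.4) = 3.4
ReLU(-0.6) = 0
ReLU(-8.6) = 0
Active neurons (>0): 2

2


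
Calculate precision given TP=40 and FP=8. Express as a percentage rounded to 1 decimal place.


Precision = TP / (TP + FP) * 100
= 40 / (40 + 8)
= 40 / 48
= 0.8333
= 83.3%

83.3


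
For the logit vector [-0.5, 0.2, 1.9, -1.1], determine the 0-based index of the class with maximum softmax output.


Softmax is a monotonic transformation, so it preserves the argmax.
We need to find the index of the maximum logit.
Index 0: -0.5
Index 1: 0.2
Index 2: 1.9
Index 3: -1.1
Maximum logit = 1.9 at index 2

2


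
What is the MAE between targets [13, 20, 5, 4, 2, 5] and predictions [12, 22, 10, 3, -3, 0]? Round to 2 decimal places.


Absolute errors: [1, 2, 5, 1, 5, 5]
Sum of absolute errors = 19
MAE = 19 / 6 = 3.17

3.17


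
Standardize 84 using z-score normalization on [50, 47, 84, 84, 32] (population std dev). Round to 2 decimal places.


Mean = (50 + 47 + 84 + 84 + 32) / 5 = 59.4
Variance = sum((x_i - mean)^2) / n = 440.64
Std = sqrt(440.64) = 20.9914
Z = (x - mean) / std
= (84 - 59.4) / 20.9914
= 24.6 / 20.9914
= 1.17

1.17


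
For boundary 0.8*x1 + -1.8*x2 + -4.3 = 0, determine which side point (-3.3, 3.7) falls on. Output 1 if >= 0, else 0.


Compute 0.8 * -3.3 + -1.8 * 3.7 + -4.3
= -2.64 + -6.66 + -4.3
= -13.6
Since -13.6 < 0, the point is on the negative side.

0


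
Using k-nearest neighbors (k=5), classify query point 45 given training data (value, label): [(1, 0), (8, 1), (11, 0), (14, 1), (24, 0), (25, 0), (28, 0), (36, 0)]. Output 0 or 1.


Distances from query 45:
Point 36 (class 0): distance = 9
Point 28 (class 0): distance = 17
Point 25 (class 0): distance = 20
Point 24 (class 0): distance = 21
Point 14 (class 1): distance = 31
K=5 nearest neighbors: classes = [0, 0, 0, 0, 1]
Votes for class 1: 1 / 5
Majority vote => class 0

0


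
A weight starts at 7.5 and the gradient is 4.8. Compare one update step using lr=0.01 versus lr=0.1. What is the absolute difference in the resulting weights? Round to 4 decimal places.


With lr=0.01: w_new = 7.5 - 0.01 * 4.8 = 7.452
With lr=0.1: w_new = 7.5 - 0.1 * 4.8 = 7.02
Absolute difference = |7.452 - 7.02|
= 0.4320

0.4320


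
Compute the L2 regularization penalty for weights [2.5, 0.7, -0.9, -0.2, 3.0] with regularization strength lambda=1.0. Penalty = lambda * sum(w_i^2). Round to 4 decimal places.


Squaring each weight:
2.5^2 = 6.25
0.7^2 = 0.49
(-0.9)^2 = 0.81
(-0.2)^2 = 0.04
3.0^2 = 9.0
Sum of squares = 16.59
Penalty = 1.0 * 16.59 = 16.5900

16.5900
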